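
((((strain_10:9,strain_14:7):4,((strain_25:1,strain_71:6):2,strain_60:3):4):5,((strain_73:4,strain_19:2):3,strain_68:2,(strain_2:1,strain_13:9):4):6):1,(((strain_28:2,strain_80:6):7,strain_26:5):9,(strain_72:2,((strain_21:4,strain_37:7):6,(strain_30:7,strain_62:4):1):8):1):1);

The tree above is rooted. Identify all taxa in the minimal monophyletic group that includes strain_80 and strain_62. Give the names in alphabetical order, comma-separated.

Tracing strain_80: it sits inside (strain_28,strain_80).
Tracing strain_62: it sits inside (strain_30,strain_62).
The smallest clade enclosing both is (((strain_28,strain_80),strain_26),(strain_72,((strain_21,strain_37),(strain_30,strain_62)))); the answer is its 8 terminal taxa in alphabetical order.

strain_21, strain_26, strain_28, strain_30, strain_37, strain_62, strain_72, strain_80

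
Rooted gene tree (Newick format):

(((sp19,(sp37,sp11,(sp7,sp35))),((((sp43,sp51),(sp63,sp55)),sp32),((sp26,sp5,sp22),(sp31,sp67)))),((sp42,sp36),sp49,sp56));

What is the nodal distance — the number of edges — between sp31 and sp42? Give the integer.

8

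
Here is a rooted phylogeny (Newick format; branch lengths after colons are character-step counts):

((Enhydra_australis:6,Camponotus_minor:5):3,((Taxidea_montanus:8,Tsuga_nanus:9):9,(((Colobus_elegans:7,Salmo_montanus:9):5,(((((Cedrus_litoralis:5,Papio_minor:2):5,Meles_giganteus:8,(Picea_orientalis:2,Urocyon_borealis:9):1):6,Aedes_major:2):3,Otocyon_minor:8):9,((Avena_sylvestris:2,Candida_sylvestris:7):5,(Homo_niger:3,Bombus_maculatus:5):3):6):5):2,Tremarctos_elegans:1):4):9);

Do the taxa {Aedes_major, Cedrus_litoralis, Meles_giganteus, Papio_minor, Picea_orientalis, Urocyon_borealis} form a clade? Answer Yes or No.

The most recent common ancestor of these taxa subtends (((Cedrus_litoralis,Papio_minor),Meles_giganteus,(Picea_orientalis,Urocyon_borealis)),Aedes_major).
That clade has exactly 6 tips — every listed taxon and nothing else — so the group is monophyletic.

Yes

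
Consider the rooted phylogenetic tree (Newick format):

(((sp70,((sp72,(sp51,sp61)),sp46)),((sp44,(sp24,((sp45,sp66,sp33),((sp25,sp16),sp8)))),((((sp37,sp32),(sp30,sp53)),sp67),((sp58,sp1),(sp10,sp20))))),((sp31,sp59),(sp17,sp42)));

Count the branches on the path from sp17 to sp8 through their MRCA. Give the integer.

10

The MRCA of sp17 and sp8 is the root of the tree.
From sp17 up to that node: 3 branches. From sp8 up to the same node: 7 branches. Total: 3 + 7 = 10.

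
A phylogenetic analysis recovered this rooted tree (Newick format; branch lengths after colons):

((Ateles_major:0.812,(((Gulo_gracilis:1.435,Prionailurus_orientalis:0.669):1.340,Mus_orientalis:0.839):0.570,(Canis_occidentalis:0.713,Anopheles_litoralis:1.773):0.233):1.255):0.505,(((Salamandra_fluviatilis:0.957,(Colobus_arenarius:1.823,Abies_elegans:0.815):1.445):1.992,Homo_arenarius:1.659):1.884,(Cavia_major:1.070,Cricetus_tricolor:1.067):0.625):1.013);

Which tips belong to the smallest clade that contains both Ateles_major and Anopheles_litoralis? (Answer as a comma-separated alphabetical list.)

Tracing Ateles_major: it sits inside (Ateles_major,(((Gulo_gracilis,Prionailurus_orientalis),Mus_orientalis),(Canis_occidentalis,Anopheles_litoralis))).
Tracing Anopheles_litoralis: it sits inside (Canis_occidentalis,Anopheles_litoralis).
The smallest clade enclosing both is (Ateles_major,(((Gulo_gracilis,Prionailurus_orientalis),Mus_orientalis),(Canis_occidentalis,Anopheles_litoralis))); the answer is its 6 terminal taxa in alphabetical order.

Anopheles_litoralis, Ateles_major, Canis_occidentalis, Gulo_gracilis, Mus_orientalis, Prionailurus_orientalis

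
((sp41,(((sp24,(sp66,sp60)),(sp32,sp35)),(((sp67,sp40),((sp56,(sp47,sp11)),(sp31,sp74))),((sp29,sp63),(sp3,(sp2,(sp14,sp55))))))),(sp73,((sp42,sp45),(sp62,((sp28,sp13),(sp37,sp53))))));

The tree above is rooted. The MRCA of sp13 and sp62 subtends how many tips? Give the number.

5

The MRCA of sp13 and sp62 is the node subtending (sp62,((sp28,sp13),(sp37,sp53))).
That clade contains 5 terminal taxa: sp13, sp28, sp37, sp53, sp62.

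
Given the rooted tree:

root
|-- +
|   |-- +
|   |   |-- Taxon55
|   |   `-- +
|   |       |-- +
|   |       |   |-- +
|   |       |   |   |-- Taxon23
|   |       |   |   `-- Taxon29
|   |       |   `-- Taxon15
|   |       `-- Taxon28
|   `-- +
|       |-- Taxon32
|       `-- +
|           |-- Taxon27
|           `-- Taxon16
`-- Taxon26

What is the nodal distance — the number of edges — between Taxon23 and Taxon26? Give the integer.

7

The MRCA of Taxon23 and Taxon26 is the root of the tree.
From Taxon23 up to that node: 6 branches. From Taxon26 up to the same node: 1 branch. Total: 6 + 1 = 7.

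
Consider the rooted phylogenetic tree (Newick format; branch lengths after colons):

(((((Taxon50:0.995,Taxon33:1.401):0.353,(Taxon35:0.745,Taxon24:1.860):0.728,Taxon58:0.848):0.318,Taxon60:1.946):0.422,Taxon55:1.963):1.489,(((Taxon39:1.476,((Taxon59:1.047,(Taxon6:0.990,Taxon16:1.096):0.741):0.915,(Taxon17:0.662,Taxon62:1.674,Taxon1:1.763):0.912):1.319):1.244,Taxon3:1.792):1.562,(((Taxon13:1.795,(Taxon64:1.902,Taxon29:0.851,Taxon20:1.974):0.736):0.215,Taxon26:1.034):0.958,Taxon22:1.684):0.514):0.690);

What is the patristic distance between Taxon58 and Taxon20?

8.164

The path runs Taxon58 → … → MRCA → … → Taxon20; the MRCA is the root of the tree.
Branch lengths along that path: 0.848 + 0.318 + 0.422 + 1.489 + 0.690 + 0.514 + 0.958 + 0.215 + 0.736 + 1.974 = 8.164.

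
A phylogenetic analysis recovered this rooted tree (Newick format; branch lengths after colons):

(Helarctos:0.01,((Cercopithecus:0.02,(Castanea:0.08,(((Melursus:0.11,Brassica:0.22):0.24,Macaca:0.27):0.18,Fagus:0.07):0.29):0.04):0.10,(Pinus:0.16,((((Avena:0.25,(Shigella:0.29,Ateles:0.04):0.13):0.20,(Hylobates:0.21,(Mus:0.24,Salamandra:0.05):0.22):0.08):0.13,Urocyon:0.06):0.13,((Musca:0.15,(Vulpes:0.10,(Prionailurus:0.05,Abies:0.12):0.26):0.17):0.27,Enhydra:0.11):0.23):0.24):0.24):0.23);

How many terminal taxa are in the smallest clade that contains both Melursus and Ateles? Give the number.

19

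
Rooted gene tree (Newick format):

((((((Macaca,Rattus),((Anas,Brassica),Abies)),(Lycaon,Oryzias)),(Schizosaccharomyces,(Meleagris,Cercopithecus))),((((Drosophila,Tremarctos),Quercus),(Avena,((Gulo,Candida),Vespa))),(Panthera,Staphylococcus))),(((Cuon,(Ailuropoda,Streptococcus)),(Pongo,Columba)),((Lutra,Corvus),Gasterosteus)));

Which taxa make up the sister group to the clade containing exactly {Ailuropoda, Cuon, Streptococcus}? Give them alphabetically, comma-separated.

The clade containing exactly {Ailuropoda, Cuon, Streptococcus} attaches to the tree at the node subtending ((Cuon,(Ailuropoda,Streptococcus)),(Pongo,Columba)).
The other lineage descending from that same node — the sister group — is (Pongo,Columba); its 2 tips in alphabetical order are the answer.

Columba, Pongo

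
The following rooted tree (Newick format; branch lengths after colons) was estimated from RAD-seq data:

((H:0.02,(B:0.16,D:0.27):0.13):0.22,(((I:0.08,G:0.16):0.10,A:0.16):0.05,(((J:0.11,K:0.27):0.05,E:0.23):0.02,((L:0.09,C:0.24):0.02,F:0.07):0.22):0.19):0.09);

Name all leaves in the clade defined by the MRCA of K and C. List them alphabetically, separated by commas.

C, E, F, J, K, L

Tracing K: it sits inside (J,K).
Tracing C: it sits inside (L,C).
The smallest clade enclosing both is (((J,K),E),((L,C),F)); the answer is its 6 terminal taxa in alphabetical order.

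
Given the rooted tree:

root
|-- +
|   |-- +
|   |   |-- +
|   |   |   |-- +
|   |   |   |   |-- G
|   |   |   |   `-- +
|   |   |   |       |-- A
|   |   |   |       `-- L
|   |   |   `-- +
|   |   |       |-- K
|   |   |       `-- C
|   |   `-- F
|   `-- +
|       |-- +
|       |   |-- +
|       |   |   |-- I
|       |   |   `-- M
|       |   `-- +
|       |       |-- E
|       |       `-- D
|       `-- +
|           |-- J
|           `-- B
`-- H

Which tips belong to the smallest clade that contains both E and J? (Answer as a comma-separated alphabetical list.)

B, D, E, I, J, M

Tracing E: it sits inside (E,D).
Tracing J: it sits inside (J,B).
The smallest clade enclosing both is (((I,M),(E,D)),(J,B)); the answer is its 6 terminal taxa in alphabetical order.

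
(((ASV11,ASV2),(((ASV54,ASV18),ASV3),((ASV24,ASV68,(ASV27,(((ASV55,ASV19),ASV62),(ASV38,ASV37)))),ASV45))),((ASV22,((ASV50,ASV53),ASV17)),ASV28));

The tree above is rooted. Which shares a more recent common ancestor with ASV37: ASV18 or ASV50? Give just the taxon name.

ASV18

The MRCA of ASV37 and ASV18 subtends (((ASV54,ASV18),ASV3),((ASV24,ASV68,(ASV27,(((ASV55,ASV19),ASV62),(ASV38,ASV37)))),ASV45)) (12 taxa).
The MRCA of ASV37 and ASV50 is the root, subtending the entire tree (19 taxa).
The first is nested inside the second, so ASV37 shares a more recent common ancestor with ASV18.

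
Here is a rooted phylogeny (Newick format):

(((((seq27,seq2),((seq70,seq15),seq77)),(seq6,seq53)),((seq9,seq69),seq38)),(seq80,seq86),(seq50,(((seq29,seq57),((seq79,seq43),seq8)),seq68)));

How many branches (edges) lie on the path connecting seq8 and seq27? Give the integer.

The MRCA of seq8 and seq27 is the root of the tree.
From seq8 up to that node: 5 branches. From seq27 up to the same node: 5 branches. Total: 5 + 5 = 10.

10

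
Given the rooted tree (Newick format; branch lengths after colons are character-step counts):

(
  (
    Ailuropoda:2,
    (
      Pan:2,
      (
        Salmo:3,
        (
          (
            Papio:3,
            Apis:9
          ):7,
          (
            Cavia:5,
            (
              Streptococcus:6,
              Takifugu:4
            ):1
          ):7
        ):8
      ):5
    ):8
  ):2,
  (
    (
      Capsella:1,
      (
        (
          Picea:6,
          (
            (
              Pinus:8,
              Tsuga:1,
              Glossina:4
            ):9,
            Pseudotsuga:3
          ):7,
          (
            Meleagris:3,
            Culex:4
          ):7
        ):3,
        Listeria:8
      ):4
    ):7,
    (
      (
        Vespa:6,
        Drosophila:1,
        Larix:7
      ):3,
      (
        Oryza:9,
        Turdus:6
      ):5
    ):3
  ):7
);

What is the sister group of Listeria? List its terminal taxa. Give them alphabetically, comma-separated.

Culex, Glossina, Meleagris, Picea, Pinus, Pseudotsuga, Tsuga

Listeria attaches to the tree at the node subtending ((Picea,((Pinus,Tsuga,Glossina),Pseudotsuga),(Meleagris,Culex)),Listeria).
The other lineage descending from that same node — the sister group — is (Picea,((Pinus,Tsuga,Glossina),Pseudotsuga),(Meleagris,Culex)); its 7 tips in alphabetical order are the answer.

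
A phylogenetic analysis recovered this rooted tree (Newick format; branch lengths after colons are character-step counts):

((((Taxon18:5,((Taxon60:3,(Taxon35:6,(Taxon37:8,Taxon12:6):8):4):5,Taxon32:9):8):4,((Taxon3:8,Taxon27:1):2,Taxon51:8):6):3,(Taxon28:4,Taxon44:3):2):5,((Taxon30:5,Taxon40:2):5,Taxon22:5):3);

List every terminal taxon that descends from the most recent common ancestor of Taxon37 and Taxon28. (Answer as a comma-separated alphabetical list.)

Tracing Taxon37: it sits inside (Taxon37,Taxon12).
Tracing Taxon28: it sits inside (Taxon28,Taxon44).
The smallest clade enclosing both is (((Taxon18,((Taxon60,(Taxon35,(Taxon37,Taxon12))),Taxon32)),((Taxon3,Taxon27),Taxon51)),(Taxon28,Taxon44)); the answer is its 11 terminal taxa in alphabetical order.

Taxon12, Taxon18, Taxon27, Taxon28, Taxon3, Taxon32, Taxon35, Taxon37, Taxon44, Taxon51, Taxon60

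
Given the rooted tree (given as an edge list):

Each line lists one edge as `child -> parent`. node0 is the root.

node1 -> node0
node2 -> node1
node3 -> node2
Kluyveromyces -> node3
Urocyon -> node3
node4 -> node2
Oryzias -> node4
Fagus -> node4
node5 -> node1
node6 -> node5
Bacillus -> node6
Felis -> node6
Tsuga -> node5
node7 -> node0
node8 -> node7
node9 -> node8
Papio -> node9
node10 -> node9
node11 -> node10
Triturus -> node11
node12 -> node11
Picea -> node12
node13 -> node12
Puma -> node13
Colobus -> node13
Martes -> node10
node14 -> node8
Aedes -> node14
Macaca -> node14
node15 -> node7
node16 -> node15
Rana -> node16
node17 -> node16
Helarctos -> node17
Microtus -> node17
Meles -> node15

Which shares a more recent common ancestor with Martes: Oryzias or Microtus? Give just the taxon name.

The MRCA of Martes and Microtus subtends (((Papio,((Triturus,(Picea,(Puma,Colobus))),Martes)),(Aedes,Macaca)),((Rana,(Helarctos,Microtus)),Meles)) (12 taxa).
The MRCA of Martes and Oryzias is the root, subtending the entire tree (19 taxa).
The first is nested inside the second, so Martes shares a more recent common ancestor with Microtus.

Microtus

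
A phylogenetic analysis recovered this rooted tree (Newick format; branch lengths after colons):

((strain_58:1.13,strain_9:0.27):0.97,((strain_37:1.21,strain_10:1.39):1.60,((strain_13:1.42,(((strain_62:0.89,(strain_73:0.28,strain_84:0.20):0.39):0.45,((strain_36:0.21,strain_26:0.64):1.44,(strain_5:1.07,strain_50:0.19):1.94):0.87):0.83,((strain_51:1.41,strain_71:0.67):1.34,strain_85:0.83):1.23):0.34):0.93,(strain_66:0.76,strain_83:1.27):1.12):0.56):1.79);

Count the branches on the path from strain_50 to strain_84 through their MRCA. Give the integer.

6

The MRCA of strain_50 and strain_84 is the node subtending ((strain_62,(strain_73,strain_84)),((strain_36,strain_26),(strain_5,strain_50))).
From strain_50 up to that node: 3 branches. From strain_84 up to the same node: 3 branches. Total: 3 + 3 = 6.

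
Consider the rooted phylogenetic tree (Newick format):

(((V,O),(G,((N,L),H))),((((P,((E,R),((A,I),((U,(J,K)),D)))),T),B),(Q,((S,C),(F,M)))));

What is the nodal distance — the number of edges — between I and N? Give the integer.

The MRCA of I and N is the root of the tree.
From I up to that node: 8 branches. From N up to the same node: 5 branches. Total: 8 + 5 = 13.

13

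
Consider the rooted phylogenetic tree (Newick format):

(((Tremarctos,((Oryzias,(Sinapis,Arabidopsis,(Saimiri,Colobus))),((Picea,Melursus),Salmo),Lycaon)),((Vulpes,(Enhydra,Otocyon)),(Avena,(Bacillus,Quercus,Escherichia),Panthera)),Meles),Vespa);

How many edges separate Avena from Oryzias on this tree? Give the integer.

7

The MRCA of Avena and Oryzias is the node subtending ((Tremarctos,((Oryzias,(Sinapis,Arabidopsis,(Saimiri,Colobus))),((Picea,Melursus),Salmo),Lycaon)),((Vulpes,(Enhydra,Otocyon)),(Avena,(Bacillus,Quercus,Escherichia),Panthera)),Meles).
From Avena up to that node: 3 branches. From Oryzias up to the same node: 4 branches. Total: 3 + 4 = 7.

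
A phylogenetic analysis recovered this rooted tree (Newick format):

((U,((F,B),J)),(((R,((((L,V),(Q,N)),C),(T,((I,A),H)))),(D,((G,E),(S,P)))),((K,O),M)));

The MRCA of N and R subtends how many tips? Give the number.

10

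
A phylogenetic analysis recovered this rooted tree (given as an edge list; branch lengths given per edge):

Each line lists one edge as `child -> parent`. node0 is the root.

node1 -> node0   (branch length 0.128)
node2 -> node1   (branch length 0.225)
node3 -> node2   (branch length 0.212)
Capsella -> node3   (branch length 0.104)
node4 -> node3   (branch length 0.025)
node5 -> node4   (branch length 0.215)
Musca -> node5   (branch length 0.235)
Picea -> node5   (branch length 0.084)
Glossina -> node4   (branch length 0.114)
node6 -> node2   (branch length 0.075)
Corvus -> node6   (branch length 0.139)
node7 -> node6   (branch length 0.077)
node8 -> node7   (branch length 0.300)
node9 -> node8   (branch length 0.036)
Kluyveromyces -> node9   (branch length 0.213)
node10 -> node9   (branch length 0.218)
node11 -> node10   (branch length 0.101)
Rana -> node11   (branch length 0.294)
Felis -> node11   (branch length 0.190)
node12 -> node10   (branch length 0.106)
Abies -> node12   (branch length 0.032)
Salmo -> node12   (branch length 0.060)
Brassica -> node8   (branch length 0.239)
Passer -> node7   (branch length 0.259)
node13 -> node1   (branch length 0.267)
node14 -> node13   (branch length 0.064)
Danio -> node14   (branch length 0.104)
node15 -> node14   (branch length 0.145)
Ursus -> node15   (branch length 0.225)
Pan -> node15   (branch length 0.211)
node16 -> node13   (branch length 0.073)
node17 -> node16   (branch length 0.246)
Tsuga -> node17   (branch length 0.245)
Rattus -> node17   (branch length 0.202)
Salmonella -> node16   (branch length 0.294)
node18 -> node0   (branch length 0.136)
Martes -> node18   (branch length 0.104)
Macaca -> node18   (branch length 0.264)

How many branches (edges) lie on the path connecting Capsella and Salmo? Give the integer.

9

The MRCA of Capsella and Salmo is the node subtending ((Capsella,((Musca,Picea),Glossina)),(Corvus,(((Kluyveromyces,((Rana,Felis),(Abies,Salmo))),Brassica),Passer))).
From Capsella up to that node: 2 branches. From Salmo up to the same node: 7 branches. Total: 2 + 7 = 9.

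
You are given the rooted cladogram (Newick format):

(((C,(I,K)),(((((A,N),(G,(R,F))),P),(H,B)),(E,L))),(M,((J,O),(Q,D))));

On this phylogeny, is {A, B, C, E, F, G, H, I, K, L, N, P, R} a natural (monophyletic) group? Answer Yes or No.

Yes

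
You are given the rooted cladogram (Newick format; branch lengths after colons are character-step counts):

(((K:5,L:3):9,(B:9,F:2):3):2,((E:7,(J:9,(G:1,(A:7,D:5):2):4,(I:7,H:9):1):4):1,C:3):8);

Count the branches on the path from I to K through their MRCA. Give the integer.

8

The MRCA of I and K is the root of the tree.
From I up to that node: 5 branches. From K up to the same node: 3 branches. Total: 5 + 3 = 8.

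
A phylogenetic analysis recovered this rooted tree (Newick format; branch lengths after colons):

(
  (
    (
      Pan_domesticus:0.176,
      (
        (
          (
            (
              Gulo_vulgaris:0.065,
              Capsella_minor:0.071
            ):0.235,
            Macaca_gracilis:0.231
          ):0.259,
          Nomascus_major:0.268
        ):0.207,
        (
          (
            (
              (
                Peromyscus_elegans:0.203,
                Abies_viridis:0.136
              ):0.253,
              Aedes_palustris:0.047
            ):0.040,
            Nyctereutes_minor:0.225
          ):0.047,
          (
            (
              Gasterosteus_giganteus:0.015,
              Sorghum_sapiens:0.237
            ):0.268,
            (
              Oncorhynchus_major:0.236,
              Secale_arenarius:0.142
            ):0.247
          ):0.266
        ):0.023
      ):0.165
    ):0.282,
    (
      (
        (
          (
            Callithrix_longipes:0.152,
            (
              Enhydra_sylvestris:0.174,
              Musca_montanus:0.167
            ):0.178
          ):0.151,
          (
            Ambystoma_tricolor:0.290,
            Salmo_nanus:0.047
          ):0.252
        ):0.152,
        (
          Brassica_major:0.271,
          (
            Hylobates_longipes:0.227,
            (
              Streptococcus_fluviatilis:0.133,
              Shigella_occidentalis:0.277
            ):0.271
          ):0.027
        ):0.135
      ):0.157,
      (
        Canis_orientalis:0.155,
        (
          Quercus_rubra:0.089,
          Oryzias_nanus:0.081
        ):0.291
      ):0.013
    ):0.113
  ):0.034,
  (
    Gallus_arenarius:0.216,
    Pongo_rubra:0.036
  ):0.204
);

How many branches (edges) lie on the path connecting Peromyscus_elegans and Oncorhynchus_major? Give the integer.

7

The MRCA of Peromyscus_elegans and Oncorhynchus_major is the node subtending ((((Peromyscus_elegans,Abies_viridis),Aedes_palustris),Nyctereutes_minor),((Gasterosteus_giganteus,Sorghum_sapiens),(Oncorhynchus_major,Secale_arenarius))).
From Peromyscus_elegans up to that node: 4 branches. From Oncorhynchus_major up to the same node: 3 branches. Total: 4 + 3 = 7.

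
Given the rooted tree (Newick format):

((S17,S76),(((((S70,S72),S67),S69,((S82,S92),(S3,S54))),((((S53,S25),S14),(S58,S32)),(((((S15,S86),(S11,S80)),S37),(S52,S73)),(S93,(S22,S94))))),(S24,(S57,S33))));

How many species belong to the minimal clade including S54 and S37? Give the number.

23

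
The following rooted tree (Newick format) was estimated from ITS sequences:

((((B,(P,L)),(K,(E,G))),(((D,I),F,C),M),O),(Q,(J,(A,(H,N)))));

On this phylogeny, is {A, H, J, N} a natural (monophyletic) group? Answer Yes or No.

The most recent common ancestor of these taxa subtends (J,(A,(H,N))).
That clade has exactly 4 tips — every listed taxon and nothing else — so the group is monophyletic.

Yes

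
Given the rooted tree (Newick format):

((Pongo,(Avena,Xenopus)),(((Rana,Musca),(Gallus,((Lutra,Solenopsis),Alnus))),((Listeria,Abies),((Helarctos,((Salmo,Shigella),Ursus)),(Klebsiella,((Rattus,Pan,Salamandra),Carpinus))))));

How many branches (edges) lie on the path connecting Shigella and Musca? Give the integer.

9

The MRCA of Shigella and Musca is the node subtending (((Rana,Musca),(Gallus,((Lutra,Solenopsis),Alnus))),((Listeria,Abies),((Helarctos,((Salmo,Shigella),Ursus)),(Klebsiella,((Rattus,Pan,Salamandra),Carpinus))))).
From Shigella up to that node: 6 branches. From Musca up to the same node: 3 branches. Total: 6 + 3 = 9.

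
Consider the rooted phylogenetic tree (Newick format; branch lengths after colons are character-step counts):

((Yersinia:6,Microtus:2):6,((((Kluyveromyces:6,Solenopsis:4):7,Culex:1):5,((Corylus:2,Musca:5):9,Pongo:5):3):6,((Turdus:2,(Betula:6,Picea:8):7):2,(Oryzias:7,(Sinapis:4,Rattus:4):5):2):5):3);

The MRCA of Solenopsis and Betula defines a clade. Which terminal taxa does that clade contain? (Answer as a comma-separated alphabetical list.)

Betula, Corylus, Culex, Kluyveromyces, Musca, Oryzias, Picea, Pongo, Rattus, Sinapis, Solenopsis, Turdus

Tracing Solenopsis: it sits inside (Kluyveromyces,Solenopsis).
Tracing Betula: it sits inside (Betula,Picea).
The smallest clade enclosing both is ((((Kluyveromyces,Solenopsis),Culex),((Corylus,Musca),Pongo)),((Turdus,(Betula,Picea)),(Oryzias,(Sinapis,Rattus)))); the answer is its 12 terminal taxa in alphabetical order.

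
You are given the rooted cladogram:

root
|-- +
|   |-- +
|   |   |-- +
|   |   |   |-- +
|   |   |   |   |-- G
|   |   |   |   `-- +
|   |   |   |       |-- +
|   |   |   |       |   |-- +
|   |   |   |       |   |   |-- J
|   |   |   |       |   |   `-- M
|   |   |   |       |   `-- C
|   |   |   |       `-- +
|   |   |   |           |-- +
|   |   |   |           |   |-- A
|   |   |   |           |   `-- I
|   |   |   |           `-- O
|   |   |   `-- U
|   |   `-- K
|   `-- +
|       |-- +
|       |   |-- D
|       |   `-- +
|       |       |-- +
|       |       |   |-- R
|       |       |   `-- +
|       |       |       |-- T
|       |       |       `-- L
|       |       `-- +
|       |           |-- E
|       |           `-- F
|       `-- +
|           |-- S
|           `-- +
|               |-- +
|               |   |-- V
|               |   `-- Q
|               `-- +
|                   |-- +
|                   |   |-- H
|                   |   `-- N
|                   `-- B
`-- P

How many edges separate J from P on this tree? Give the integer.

The MRCA of J and P is the root of the tree.
From J up to that node: 8 branches. From P up to the same node: 1 branch. Total: 8 + 1 = 9.

9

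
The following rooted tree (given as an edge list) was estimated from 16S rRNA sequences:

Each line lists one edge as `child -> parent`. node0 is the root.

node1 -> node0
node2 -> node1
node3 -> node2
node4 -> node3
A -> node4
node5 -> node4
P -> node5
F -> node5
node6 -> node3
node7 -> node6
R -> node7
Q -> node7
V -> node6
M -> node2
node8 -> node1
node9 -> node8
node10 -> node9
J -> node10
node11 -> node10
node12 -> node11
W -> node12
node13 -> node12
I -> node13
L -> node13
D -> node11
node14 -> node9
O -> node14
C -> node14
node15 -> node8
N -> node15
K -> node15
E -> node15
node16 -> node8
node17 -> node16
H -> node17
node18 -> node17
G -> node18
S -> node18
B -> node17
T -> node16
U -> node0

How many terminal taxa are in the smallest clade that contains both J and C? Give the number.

The MRCA of J and C is the node subtending ((J,((W,(I,L)),D)),(O,C)).
That clade contains 7 terminal taxa: C, D, I, J, L, O, W.

7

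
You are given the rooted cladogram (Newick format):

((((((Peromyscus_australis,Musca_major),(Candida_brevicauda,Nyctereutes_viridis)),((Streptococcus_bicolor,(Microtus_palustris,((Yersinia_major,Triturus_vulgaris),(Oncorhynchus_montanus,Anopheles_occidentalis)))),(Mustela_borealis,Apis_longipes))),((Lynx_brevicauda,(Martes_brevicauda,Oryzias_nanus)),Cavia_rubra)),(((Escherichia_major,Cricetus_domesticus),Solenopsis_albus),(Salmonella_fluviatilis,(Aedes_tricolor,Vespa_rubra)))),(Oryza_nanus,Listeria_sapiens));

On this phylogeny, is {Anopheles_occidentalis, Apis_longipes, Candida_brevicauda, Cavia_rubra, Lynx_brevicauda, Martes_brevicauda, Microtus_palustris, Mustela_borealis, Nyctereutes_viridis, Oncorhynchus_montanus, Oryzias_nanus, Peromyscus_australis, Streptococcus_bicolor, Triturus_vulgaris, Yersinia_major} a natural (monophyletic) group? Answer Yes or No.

The MRCA of the listed taxa subtends ((((Peromyscus_australis,Musca_major),(Candida_brevicauda,Nyctereutes_viridis)),((Streptococcus_bicolor,(Microtus_palustris,((Yersinia_major,Triturus_vulgaris),(Oncorhynchus_montanus,Anopheles_occidentalis)))),(Mustela_borealis,Apis_longipes))),((Lynx_brevicauda,(Martes_brevicauda,Oryzias_nanus)),Cavia_rubra)).
That clade also contains Musca_major, which is not in the proposed group, so the group is not monophyletic.

No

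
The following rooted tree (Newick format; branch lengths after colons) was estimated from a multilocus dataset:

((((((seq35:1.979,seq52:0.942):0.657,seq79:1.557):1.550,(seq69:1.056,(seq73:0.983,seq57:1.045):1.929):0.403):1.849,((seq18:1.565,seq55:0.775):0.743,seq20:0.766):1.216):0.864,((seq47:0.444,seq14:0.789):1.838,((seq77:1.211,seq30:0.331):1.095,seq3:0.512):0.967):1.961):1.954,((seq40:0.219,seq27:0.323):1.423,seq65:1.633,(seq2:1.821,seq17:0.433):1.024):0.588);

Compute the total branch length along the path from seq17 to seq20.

The path runs seq17 → … → MRCA → … → seq20; the MRCA is the root of the tree.
Branch lengths along that path: 0.433 + 1.024 + 0.588 + 1.954 + 0.864 + 1.216 + 0.766 = 6.845.

6.845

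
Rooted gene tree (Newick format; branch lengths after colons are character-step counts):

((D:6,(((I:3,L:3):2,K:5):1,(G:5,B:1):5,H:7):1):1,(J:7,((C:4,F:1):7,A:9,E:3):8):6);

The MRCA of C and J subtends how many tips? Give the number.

The MRCA of C and J is the node subtending (J,((C,F),A,E)).
That clade contains 5 terminal taxa: A, C, E, F, J.

5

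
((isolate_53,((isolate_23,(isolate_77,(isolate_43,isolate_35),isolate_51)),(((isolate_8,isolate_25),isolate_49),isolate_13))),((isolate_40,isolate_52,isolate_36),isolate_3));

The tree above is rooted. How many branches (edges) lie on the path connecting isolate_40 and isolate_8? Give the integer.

9

The MRCA of isolate_40 and isolate_8 is the root of the tree.
From isolate_40 up to that node: 3 branches. From isolate_8 up to the same node: 6 branches. Total: 3 + 6 = 9.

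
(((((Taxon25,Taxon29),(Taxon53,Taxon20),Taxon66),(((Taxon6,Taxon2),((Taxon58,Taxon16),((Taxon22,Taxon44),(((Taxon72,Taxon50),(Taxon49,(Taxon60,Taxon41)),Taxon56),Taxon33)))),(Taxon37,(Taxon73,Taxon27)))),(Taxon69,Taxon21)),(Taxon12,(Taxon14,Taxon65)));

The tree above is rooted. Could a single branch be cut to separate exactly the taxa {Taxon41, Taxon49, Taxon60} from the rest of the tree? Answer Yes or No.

Yes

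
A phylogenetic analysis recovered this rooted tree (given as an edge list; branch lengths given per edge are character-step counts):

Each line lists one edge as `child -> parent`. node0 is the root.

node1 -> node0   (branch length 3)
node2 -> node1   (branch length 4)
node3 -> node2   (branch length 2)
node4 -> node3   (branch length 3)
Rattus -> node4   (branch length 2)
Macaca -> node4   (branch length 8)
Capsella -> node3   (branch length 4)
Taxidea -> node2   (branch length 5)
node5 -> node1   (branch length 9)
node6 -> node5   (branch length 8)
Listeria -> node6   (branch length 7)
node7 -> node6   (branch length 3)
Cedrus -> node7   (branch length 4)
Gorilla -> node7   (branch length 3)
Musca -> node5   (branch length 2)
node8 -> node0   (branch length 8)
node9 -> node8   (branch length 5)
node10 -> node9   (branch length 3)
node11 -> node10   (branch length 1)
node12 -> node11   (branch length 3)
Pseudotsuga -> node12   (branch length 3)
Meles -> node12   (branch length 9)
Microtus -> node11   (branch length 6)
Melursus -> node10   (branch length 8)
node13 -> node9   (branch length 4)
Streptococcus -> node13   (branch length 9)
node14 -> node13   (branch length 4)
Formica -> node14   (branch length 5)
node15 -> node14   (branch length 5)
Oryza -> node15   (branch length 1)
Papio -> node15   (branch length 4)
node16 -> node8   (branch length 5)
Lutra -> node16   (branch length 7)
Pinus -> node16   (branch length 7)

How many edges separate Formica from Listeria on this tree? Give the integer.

9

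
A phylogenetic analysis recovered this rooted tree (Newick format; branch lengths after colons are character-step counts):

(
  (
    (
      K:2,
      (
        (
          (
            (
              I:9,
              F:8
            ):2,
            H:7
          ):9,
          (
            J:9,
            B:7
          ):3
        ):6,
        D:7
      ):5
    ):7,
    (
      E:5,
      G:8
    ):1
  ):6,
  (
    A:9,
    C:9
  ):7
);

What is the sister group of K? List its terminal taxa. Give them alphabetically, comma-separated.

K attaches to the tree at the node subtending (K,((((I,F),H),(J,B)),D)).
The other lineage descending from that same node — the sister group — is ((((I,F),H),(J,B)),D); its 6 tips in alphabetical order are the answer.

B, D, F, H, I, J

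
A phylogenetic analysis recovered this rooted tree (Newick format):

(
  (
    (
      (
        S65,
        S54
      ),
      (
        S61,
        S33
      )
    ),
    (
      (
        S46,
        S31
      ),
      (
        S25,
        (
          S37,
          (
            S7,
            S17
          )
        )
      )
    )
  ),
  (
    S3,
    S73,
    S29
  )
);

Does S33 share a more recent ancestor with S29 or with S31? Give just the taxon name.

The MRCA of S33 and S31 subtends (((S65,S54),(S61,S33)),((S46,S31),(S25,(S37,(S7,S17))))) (10 taxa).
The MRCA of S33 and S29 is the root, subtending the entire tree (13 taxa).
The first is nested inside the second, so S33 shares a more recent common ancestor with S31.

S31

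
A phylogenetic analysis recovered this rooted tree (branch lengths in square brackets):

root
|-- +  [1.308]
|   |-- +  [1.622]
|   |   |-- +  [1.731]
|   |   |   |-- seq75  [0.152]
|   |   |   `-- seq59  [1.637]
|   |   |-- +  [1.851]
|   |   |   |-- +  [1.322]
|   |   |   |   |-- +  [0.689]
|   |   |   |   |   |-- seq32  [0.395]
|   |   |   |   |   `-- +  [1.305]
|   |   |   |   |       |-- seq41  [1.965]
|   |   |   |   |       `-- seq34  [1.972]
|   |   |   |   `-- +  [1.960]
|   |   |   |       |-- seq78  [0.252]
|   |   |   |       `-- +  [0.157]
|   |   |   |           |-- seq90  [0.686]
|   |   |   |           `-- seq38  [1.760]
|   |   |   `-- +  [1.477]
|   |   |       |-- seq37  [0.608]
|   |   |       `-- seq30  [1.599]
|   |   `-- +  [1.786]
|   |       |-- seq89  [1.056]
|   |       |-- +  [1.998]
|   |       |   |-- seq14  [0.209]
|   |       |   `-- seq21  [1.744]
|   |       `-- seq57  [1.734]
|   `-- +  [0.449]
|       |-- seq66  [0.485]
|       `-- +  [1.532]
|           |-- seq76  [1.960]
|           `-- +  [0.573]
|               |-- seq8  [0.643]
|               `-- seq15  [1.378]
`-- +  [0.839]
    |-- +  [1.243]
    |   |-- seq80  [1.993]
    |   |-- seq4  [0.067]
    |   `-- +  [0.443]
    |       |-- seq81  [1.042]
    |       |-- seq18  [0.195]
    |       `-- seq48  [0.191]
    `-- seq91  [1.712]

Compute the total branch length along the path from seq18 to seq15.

The path runs seq18 → … → MRCA → … → seq15; the MRCA is the root of the tree.
Branch lengths along that path: 0.195 + 0.443 + 1.243 + 0.839 + 1.308 + 0.449 + 1.532 + 0.573 + 1.378 = 7.960.

7.960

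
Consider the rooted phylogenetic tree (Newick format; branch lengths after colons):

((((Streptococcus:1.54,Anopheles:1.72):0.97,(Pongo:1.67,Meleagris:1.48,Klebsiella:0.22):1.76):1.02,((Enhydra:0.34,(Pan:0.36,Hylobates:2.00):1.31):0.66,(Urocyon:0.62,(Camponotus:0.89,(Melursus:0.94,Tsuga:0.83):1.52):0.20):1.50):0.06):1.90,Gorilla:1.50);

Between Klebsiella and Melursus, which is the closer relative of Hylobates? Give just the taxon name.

The MRCA of Hylobates and Melursus subtends ((Enhydra,(Pan,Hylobates)),(Urocyon,(Camponotus,(Melursus,Tsuga)))) (7 taxa).
The MRCA of Hylobates and Klebsiella subtends (((Streptococcus,Anopheles),(Pongo,Meleagris,Klebsiella)),((Enhydra,(Pan,Hylobates)),(Urocyon,(Camponotus,(Melursus,Tsuga))))) (12 taxa).
The first is nested inside the second, so Hylobates shares a more recent common ancestor with Melursus.

Melursus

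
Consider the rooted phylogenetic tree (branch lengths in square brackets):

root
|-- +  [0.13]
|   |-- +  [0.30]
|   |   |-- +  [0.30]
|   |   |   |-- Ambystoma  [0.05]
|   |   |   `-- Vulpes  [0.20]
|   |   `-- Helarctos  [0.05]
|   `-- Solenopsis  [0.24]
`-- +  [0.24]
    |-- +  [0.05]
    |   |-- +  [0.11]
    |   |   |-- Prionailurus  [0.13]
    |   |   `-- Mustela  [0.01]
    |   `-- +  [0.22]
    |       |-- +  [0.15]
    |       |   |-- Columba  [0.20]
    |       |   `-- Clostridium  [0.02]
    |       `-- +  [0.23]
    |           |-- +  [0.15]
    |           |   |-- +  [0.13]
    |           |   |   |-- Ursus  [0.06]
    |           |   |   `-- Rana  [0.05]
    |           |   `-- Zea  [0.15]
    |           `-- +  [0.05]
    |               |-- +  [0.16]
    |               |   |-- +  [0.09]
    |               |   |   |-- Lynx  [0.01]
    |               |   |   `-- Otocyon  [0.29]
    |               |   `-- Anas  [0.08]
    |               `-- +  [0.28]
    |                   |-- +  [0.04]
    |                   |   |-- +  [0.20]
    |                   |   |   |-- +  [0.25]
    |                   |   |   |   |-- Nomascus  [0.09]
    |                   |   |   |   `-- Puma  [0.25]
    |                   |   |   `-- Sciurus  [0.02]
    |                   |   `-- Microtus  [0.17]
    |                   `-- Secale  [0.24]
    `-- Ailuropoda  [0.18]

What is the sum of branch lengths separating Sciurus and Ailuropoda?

1.27

The path runs Sciurus → … → MRCA → … → Ailuropoda; the MRCA is the node subtending (((Prionailurus,Mustela),((Columba,Clostridium),(((Ursus,Rana),Zea),(((Lynx,Otocyon),Anas),((((Nomascus,Puma),Sciurus),Microtus),Secale))))),Ailuropoda).
Branch lengths along that path: 0.02 + 0.20 + 0.04 + 0.28 + 0.05 + 0.23 + 0.22 + 0.05 + 0.18 = 1.27.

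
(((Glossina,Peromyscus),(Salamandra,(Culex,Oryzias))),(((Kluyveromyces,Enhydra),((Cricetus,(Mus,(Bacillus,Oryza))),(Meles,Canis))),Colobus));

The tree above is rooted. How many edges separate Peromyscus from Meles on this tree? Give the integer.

8

The MRCA of Peromyscus and Meles is the root of the tree.
From Peromyscus up to that node: 3 branches. From Meles up to the same node: 5 branches. Total: 3 + 5 = 8.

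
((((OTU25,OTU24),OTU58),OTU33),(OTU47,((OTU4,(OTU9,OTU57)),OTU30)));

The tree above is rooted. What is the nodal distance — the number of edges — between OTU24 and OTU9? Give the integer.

The MRCA of OTU24 and OTU9 is the root of the tree.
From OTU24 up to that node: 4 branches. From OTU9 up to the same node: 5 branches. Total: 4 + 5 = 9.

9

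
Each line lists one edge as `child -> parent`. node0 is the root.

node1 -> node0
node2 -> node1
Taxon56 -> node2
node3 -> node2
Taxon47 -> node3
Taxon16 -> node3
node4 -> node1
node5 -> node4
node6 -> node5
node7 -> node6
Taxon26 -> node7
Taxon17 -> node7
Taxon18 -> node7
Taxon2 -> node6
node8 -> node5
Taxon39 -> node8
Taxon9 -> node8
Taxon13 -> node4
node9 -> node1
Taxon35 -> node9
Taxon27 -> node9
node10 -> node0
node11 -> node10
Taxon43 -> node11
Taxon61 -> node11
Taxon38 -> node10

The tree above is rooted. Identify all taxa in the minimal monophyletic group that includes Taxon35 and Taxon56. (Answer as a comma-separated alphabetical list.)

Taxon13, Taxon16, Taxon17, Taxon18, Taxon2, Taxon26, Taxon27, Taxon35, Taxon39, Taxon47, Taxon56, Taxon9

Tracing Taxon35: it sits inside (Taxon35,Taxon27).
Tracing Taxon56: it sits inside (Taxon56,(Taxon47,Taxon16)).
The smallest clade enclosing both is ((Taxon56,(Taxon47,Taxon16)),((((Taxon26,Taxon17,Taxon18),Taxon2),(Taxon39,Taxon9)),Taxon13),(Taxon35,Taxon27)); the answer is its 12 terminal taxa in alphabetical order.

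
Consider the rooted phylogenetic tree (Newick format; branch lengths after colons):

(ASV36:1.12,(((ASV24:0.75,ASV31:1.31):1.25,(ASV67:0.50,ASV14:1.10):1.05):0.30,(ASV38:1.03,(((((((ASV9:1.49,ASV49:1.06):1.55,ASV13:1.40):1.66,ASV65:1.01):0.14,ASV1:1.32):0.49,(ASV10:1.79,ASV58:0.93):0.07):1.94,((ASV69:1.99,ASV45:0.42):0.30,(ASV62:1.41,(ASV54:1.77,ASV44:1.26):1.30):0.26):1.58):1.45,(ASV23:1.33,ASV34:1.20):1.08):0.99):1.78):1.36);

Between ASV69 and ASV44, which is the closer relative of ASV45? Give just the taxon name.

The MRCA of ASV45 and ASV69 subtends (ASV69,ASV45) (2 taxa).
The MRCA of ASV45 and ASV44 subtends ((ASV69,ASV45),(ASV62,(ASV54,ASV44))) (5 taxa).
The first is nested inside the second, so ASV45 shares a more recent common ancestor with ASV69.

ASV69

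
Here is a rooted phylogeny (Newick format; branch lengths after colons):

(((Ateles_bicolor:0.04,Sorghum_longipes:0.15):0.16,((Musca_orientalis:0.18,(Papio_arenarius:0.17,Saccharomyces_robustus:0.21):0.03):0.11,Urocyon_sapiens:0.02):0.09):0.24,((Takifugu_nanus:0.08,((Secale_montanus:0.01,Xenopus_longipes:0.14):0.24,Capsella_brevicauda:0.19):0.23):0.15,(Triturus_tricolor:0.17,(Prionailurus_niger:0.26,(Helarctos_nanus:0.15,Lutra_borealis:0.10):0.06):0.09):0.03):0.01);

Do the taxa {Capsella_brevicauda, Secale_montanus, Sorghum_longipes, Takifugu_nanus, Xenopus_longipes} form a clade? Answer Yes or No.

No

The MRCA of the listed taxa is the root, so the smallest clade containing them is the whole tree.
That clade also contains Ateles_bicolor, Helarctos_nanus, Lutra_borealis, Musca_orientalis, Papio_arenarius, Prionailurus_niger, Saccharomyces_robustus, Triturus_tricolor, Urocyon_sapiens, which are not in the proposed group, so the group is not monophyletic.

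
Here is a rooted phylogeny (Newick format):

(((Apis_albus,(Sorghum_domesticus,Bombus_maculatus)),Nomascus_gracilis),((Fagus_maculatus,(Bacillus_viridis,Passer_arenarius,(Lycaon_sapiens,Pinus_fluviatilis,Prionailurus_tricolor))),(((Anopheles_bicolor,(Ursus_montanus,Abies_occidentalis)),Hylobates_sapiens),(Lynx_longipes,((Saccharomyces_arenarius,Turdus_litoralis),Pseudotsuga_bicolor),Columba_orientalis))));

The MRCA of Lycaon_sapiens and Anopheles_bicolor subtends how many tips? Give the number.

15

The MRCA of Lycaon_sapiens and Anopheles_bicolor is the node subtending ((Fagus_maculatus,(Bacillus_viridis,Passer_arenarius,(Lycaon_sapiens,Pinus_fluviatilis,Prionailurus_tricolor))),(((Anopheles_bicolor,(Ursus_montanus,Abies_occidentalis)),Hylobates_sapiens),(Lynx_longipes,((Saccharomyces_arenarius,Turdus_litoralis),Pseudotsuga_bicolor),Columba_orientalis))).
That clade contains 15 terminal taxa: Abies_occidentalis, Anopheles_bicolor, Bacillus_viridis, Columba_orientalis, Fagus_maculatus, Hylobates_sapiens, Lycaon_sapiens, Lynx_longipes, Passer_arenarius, Pinus_fluviatilis, Prionailurus_tricolor, Pseudotsuga_bicolor, Saccharomyces_arenarius, Turdus_litoralis, Ursus_montanus.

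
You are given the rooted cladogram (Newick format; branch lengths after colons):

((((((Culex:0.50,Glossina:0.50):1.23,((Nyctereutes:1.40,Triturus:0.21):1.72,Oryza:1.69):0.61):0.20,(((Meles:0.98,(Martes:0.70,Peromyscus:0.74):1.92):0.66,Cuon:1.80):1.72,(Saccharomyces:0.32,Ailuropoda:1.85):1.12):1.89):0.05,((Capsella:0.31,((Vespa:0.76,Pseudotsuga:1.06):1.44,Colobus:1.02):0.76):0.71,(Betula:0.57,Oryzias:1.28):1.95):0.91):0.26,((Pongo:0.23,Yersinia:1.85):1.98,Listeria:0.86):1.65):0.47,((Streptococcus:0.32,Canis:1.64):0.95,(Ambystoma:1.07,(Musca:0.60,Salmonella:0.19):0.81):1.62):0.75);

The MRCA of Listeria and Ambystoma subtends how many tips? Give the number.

The MRCA of Listeria and Ambystoma is the root, so the clade is the entire tree.
That clade contains 25 terminal taxa: Ailuropoda, Ambystoma, Betula, Canis, Capsella, Colobus, Culex, Cuon, Glossina, Listeria, Martes, Meles, Musca, Nyctereutes, Oryza, Oryzias, Peromyscus, Pongo, Pseudotsuga, Saccharomyces, Salmonella, Streptococcus, Triturus, Vespa, Yersinia.

25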